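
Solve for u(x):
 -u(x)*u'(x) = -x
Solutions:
 u(x) = -sqrt(C1 + x^2)
 u(x) = sqrt(C1 + x^2)


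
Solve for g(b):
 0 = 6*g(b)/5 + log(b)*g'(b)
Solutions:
 g(b) = C1*exp(-6*li(b)/5)


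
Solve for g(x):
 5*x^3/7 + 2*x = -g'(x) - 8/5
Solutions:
 g(x) = C1 - 5*x^4/28 - x^2 - 8*x/5


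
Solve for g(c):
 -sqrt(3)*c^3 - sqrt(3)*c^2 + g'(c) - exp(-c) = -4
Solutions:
 g(c) = C1 + sqrt(3)*c^4/4 + sqrt(3)*c^3/3 - 4*c - exp(-c)


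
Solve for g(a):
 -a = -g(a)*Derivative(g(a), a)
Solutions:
 g(a) = -sqrt(C1 + a^2)
 g(a) = sqrt(C1 + a^2)


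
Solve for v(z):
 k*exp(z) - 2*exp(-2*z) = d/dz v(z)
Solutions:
 v(z) = C1 + k*exp(z) + exp(-2*z)


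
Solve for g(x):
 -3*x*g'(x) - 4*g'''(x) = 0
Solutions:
 g(x) = C1 + Integral(C2*airyai(-6^(1/3)*x/2) + C3*airybi(-6^(1/3)*x/2), x)


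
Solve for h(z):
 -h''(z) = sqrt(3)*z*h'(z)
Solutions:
 h(z) = C1 + C2*erf(sqrt(2)*3^(1/4)*z/2)


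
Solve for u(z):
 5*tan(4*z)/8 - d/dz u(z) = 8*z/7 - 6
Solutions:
 u(z) = C1 - 4*z^2/7 + 6*z - 5*log(cos(4*z))/32


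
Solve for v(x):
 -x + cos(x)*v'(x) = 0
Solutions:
 v(x) = C1 + Integral(x/cos(x), x)


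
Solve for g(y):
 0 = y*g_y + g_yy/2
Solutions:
 g(y) = C1 + C2*erf(y)


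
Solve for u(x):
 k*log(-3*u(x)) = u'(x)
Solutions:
 Integral(1/(log(-_y) + log(3)), (_y, u(x))) = C1 + k*x


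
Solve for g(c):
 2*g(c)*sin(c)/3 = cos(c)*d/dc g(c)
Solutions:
 g(c) = C1/cos(c)^(2/3)


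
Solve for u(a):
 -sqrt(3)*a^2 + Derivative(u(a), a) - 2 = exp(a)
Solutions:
 u(a) = C1 + sqrt(3)*a^3/3 + 2*a + exp(a)


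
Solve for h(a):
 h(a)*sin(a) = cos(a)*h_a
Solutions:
 h(a) = C1/cos(a)


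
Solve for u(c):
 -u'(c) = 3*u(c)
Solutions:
 u(c) = C1*exp(-3*c)


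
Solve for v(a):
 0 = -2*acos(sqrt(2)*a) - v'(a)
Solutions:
 v(a) = C1 - 2*a*acos(sqrt(2)*a) + sqrt(2)*sqrt(1 - 2*a^2)


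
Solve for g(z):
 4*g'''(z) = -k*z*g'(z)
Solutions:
 g(z) = C1 + Integral(C2*airyai(2^(1/3)*z*(-k)^(1/3)/2) + C3*airybi(2^(1/3)*z*(-k)^(1/3)/2), z)


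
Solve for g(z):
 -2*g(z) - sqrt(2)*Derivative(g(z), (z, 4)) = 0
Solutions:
 g(z) = (C1*sin(2^(5/8)*z/2) + C2*cos(2^(5/8)*z/2))*exp(-2^(5/8)*z/2) + (C3*sin(2^(5/8)*z/2) + C4*cos(2^(5/8)*z/2))*exp(2^(5/8)*z/2)


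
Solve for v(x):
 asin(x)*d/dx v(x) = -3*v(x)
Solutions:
 v(x) = C1*exp(-3*Integral(1/asin(x), x))


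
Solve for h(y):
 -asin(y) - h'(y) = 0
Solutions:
 h(y) = C1 - y*asin(y) - sqrt(1 - y^2)


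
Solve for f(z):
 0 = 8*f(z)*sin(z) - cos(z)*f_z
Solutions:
 f(z) = C1/cos(z)^8


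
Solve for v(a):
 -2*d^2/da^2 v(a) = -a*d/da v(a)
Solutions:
 v(a) = C1 + C2*erfi(a/2)


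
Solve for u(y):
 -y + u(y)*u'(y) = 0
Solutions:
 u(y) = -sqrt(C1 + y^2)
 u(y) = sqrt(C1 + y^2)


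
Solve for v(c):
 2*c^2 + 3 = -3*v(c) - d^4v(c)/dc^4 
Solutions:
 v(c) = -2*c^2/3 + (C1*sin(sqrt(2)*3^(1/4)*c/2) + C2*cos(sqrt(2)*3^(1/4)*c/2))*exp(-sqrt(2)*3^(1/4)*c/2) + (C3*sin(sqrt(2)*3^(1/4)*c/2) + C4*cos(sqrt(2)*3^(1/4)*c/2))*exp(sqrt(2)*3^(1/4)*c/2) - 1


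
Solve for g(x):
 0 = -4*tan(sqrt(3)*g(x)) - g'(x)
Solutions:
 g(x) = sqrt(3)*(pi - asin(C1*exp(-4*sqrt(3)*x)))/3
 g(x) = sqrt(3)*asin(C1*exp(-4*sqrt(3)*x))/3


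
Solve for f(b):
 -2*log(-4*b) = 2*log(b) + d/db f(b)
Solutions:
 f(b) = C1 - 4*b*log(b) + 2*b*(-2*log(2) + 2 - I*pi)


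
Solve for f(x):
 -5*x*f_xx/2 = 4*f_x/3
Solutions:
 f(x) = C1 + C2*x^(7/15)


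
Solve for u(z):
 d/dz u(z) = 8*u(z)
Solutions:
 u(z) = C1*exp(8*z)


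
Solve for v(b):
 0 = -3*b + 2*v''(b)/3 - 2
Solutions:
 v(b) = C1 + C2*b + 3*b^3/4 + 3*b^2/2


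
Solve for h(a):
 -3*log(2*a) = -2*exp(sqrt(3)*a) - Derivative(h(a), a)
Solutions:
 h(a) = C1 + 3*a*log(a) + 3*a*(-1 + log(2)) - 2*sqrt(3)*exp(sqrt(3)*a)/3


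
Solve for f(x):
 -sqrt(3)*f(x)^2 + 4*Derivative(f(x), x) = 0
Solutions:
 f(x) = -4/(C1 + sqrt(3)*x)


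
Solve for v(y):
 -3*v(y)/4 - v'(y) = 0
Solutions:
 v(y) = C1*exp(-3*y/4)


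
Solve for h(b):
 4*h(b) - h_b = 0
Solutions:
 h(b) = C1*exp(4*b)


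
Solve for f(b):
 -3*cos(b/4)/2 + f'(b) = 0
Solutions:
 f(b) = C1 + 6*sin(b/4)


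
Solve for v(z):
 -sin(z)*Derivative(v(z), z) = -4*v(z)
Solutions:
 v(z) = C1*(cos(z)^2 - 2*cos(z) + 1)/(cos(z)^2 + 2*cos(z) + 1)


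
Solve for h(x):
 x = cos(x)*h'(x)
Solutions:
 h(x) = C1 + Integral(x/cos(x), x)


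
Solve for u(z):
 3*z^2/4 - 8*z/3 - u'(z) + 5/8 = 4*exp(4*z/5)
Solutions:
 u(z) = C1 + z^3/4 - 4*z^2/3 + 5*z/8 - 5*exp(4*z/5)


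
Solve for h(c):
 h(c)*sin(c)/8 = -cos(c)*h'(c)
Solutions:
 h(c) = C1*cos(c)^(1/8)


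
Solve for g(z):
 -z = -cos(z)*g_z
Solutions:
 g(z) = C1 + Integral(z/cos(z), z)


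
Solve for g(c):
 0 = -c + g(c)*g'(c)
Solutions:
 g(c) = -sqrt(C1 + c^2)
 g(c) = sqrt(C1 + c^2)


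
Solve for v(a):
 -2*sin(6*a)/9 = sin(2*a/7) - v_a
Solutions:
 v(a) = C1 - 7*cos(2*a/7)/2 - cos(6*a)/27


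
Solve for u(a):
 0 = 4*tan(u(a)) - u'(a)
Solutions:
 u(a) = pi - asin(C1*exp(4*a))
 u(a) = asin(C1*exp(4*a))


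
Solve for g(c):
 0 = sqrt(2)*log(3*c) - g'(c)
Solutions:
 g(c) = C1 + sqrt(2)*c*log(c) - sqrt(2)*c + sqrt(2)*c*log(3)


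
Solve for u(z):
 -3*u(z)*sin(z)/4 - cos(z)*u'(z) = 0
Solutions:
 u(z) = C1*cos(z)^(3/4)


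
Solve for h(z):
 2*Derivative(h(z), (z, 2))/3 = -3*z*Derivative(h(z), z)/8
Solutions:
 h(z) = C1 + C2*erf(3*sqrt(2)*z/8)


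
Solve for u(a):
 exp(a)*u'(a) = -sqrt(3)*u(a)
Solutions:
 u(a) = C1*exp(sqrt(3)*exp(-a))


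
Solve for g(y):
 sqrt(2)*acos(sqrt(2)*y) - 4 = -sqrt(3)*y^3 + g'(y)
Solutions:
 g(y) = C1 + sqrt(3)*y^4/4 - 4*y + sqrt(2)*(y*acos(sqrt(2)*y) - sqrt(2)*sqrt(1 - 2*y^2)/2)


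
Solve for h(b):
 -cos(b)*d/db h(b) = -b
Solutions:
 h(b) = C1 + Integral(b/cos(b), b)


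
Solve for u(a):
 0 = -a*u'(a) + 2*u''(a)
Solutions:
 u(a) = C1 + C2*erfi(a/2)


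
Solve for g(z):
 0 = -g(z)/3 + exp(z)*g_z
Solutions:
 g(z) = C1*exp(-exp(-z)/3)


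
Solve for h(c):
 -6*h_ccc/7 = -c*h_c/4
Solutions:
 h(c) = C1 + Integral(C2*airyai(3^(2/3)*7^(1/3)*c/6) + C3*airybi(3^(2/3)*7^(1/3)*c/6), c)


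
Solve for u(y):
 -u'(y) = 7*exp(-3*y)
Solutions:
 u(y) = C1 + 7*exp(-3*y)/3


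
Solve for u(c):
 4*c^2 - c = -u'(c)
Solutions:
 u(c) = C1 - 4*c^3/3 + c^2/2


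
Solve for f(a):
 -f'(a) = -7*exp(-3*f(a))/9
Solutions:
 f(a) = log(C1 + 7*a/3)/3
 f(a) = log((-1 - sqrt(3)*I)*(C1 + 7*a/3)^(1/3)/2)
 f(a) = log((-1 + sqrt(3)*I)*(C1 + 7*a/3)^(1/3)/2)


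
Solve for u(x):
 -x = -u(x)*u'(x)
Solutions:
 u(x) = -sqrt(C1 + x^2)
 u(x) = sqrt(C1 + x^2)


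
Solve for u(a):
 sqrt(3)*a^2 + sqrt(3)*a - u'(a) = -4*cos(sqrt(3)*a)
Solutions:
 u(a) = C1 + sqrt(3)*a^3/3 + sqrt(3)*a^2/2 + 4*sqrt(3)*sin(sqrt(3)*a)/3


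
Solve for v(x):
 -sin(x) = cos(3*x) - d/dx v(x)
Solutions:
 v(x) = C1 + sin(3*x)/3 - cos(x)


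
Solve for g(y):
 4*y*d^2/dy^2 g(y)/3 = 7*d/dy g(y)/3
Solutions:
 g(y) = C1 + C2*y^(11/4)


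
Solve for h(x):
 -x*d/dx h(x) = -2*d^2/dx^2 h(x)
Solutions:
 h(x) = C1 + C2*erfi(x/2)


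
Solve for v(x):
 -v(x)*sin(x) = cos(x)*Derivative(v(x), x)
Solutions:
 v(x) = C1*cos(x)


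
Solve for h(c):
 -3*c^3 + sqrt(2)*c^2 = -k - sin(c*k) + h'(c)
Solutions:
 h(c) = C1 - 3*c^4/4 + sqrt(2)*c^3/3 + c*k - cos(c*k)/k


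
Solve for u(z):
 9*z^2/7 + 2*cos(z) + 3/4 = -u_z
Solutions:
 u(z) = C1 - 3*z^3/7 - 3*z/4 - 2*sin(z)


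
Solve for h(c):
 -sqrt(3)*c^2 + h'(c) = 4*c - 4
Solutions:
 h(c) = C1 + sqrt(3)*c^3/3 + 2*c^2 - 4*c


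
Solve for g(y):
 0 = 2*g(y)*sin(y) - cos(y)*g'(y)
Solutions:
 g(y) = C1/cos(y)^2


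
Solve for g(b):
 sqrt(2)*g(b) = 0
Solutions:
 g(b) = 0


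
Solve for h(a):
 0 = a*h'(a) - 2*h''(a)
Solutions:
 h(a) = C1 + C2*erfi(a/2)


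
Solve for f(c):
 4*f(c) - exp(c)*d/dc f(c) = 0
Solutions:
 f(c) = C1*exp(-4*exp(-c))


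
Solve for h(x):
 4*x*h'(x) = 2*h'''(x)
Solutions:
 h(x) = C1 + Integral(C2*airyai(2^(1/3)*x) + C3*airybi(2^(1/3)*x), x)


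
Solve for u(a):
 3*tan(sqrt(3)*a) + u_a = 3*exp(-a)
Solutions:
 u(a) = C1 - sqrt(3)*log(tan(sqrt(3)*a)^2 + 1)/2 - 3*exp(-a)


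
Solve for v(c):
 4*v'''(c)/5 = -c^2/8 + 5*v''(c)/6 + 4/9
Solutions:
 v(c) = C1 + C2*c + C3*exp(25*c/24) + c^4/80 + 6*c^3/125 - 1204*c^2/9375


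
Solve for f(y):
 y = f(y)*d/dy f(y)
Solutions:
 f(y) = -sqrt(C1 + y^2)
 f(y) = sqrt(C1 + y^2)


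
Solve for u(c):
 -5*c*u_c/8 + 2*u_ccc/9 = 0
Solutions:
 u(c) = C1 + Integral(C2*airyai(2^(2/3)*45^(1/3)*c/4) + C3*airybi(2^(2/3)*45^(1/3)*c/4), c)


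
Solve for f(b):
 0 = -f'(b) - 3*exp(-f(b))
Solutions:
 f(b) = log(C1 - 3*b)


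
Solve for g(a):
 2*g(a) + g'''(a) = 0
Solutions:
 g(a) = C3*exp(-2^(1/3)*a) + (C1*sin(2^(1/3)*sqrt(3)*a/2) + C2*cos(2^(1/3)*sqrt(3)*a/2))*exp(2^(1/3)*a/2)


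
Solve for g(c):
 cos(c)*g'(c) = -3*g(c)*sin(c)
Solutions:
 g(c) = C1*cos(c)^3


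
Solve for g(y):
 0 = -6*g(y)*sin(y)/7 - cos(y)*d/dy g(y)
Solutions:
 g(y) = C1*cos(y)^(6/7)


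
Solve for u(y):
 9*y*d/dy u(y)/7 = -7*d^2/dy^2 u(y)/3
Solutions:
 u(y) = C1 + C2*erf(3*sqrt(6)*y/14)


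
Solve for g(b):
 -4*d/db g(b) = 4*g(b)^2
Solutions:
 g(b) = 1/(C1 + b)


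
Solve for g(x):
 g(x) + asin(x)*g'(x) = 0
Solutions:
 g(x) = C1*exp(-Integral(1/asin(x), x))


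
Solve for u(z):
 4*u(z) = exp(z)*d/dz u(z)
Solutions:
 u(z) = C1*exp(-4*exp(-z))


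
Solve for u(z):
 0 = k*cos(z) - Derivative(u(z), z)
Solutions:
 u(z) = C1 + k*sin(z)


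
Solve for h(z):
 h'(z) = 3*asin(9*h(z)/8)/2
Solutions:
 Integral(1/asin(9*_y/8), (_y, h(z))) = C1 + 3*z/2


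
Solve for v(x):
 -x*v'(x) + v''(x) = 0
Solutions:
 v(x) = C1 + C2*erfi(sqrt(2)*x/2)


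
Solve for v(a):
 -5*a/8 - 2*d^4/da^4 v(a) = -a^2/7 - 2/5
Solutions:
 v(a) = C1 + C2*a + C3*a^2 + C4*a^3 + a^6/5040 - a^5/384 + a^4/120


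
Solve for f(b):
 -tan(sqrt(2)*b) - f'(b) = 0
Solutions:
 f(b) = C1 + sqrt(2)*log(cos(sqrt(2)*b))/2


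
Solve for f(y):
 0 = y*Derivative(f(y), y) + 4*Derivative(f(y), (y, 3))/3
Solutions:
 f(y) = C1 + Integral(C2*airyai(-6^(1/3)*y/2) + C3*airybi(-6^(1/3)*y/2), y)


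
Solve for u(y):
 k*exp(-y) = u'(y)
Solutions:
 u(y) = C1 - k*exp(-y)


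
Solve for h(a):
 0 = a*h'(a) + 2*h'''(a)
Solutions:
 h(a) = C1 + Integral(C2*airyai(-2^(2/3)*a/2) + C3*airybi(-2^(2/3)*a/2), a)


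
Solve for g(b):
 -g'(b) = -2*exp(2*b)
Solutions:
 g(b) = C1 + exp(2*b)


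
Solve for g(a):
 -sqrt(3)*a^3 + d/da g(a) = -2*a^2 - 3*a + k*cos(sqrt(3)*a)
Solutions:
 g(a) = C1 + sqrt(3)*a^4/4 - 2*a^3/3 - 3*a^2/2 + sqrt(3)*k*sin(sqrt(3)*a)/3


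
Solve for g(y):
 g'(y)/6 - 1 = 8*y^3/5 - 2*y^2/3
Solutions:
 g(y) = C1 + 12*y^4/5 - 4*y^3/3 + 6*y


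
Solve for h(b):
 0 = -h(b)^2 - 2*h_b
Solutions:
 h(b) = 2/(C1 + b)


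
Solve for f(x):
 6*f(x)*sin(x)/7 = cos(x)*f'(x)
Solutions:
 f(x) = C1/cos(x)^(6/7)


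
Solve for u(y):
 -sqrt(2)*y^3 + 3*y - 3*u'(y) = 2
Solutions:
 u(y) = C1 - sqrt(2)*y^4/12 + y^2/2 - 2*y/3


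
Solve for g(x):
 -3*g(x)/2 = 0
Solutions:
 g(x) = 0


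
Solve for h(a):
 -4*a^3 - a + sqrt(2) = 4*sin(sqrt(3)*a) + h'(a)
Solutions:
 h(a) = C1 - a^4 - a^2/2 + sqrt(2)*a + 4*sqrt(3)*cos(sqrt(3)*a)/3


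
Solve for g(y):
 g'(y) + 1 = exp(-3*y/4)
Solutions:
 g(y) = C1 - y - 4*exp(-3*y/4)/3


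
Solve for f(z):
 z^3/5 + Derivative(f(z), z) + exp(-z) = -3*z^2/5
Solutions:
 f(z) = C1 - z^4/20 - z^3/5 + exp(-z)


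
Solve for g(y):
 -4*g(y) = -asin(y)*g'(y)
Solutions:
 g(y) = C1*exp(4*Integral(1/asin(y), y))


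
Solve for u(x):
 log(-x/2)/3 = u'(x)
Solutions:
 u(x) = C1 + x*log(-x)/3 + x*(-1 - log(2))/3


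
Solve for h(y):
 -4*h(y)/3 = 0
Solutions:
 h(y) = 0


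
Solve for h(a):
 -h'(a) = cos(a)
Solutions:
 h(a) = C1 - sin(a)


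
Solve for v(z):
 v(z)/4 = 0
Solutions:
 v(z) = 0


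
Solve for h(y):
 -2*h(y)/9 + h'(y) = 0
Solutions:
 h(y) = C1*exp(2*y/9)


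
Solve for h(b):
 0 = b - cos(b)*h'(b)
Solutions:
 h(b) = C1 + Integral(b/cos(b), b)


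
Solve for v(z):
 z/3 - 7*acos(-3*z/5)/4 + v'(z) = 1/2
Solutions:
 v(z) = C1 - z^2/6 + 7*z*acos(-3*z/5)/4 + z/2 + 7*sqrt(25 - 9*z^2)/12


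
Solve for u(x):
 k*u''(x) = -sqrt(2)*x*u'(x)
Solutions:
 u(x) = C1 + C2*sqrt(k)*erf(2^(3/4)*x*sqrt(1/k)/2)


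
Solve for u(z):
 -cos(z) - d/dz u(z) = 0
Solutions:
 u(z) = C1 - sin(z)


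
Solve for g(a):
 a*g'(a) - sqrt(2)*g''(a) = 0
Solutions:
 g(a) = C1 + C2*erfi(2^(1/4)*a/2)


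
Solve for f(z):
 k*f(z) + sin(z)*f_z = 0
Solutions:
 f(z) = C1*exp(k*(-log(cos(z) - 1) + log(cos(z) + 1))/2)


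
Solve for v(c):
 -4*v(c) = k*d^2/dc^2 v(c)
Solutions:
 v(c) = C1*exp(-2*c*sqrt(-1/k)) + C2*exp(2*c*sqrt(-1/k))


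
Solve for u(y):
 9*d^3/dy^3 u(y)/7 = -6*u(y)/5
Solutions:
 u(y) = C3*exp(-14^(1/3)*15^(2/3)*y/15) + (C1*sin(14^(1/3)*3^(1/6)*5^(2/3)*y/10) + C2*cos(14^(1/3)*3^(1/6)*5^(2/3)*y/10))*exp(14^(1/3)*15^(2/3)*y/30)


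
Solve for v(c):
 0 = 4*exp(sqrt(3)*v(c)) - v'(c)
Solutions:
 v(c) = sqrt(3)*(2*log(-1/(C1 + 4*c)) - log(3))/6


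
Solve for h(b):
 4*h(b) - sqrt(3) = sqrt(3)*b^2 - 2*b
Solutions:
 h(b) = sqrt(3)*b^2/4 - b/2 + sqrt(3)/4


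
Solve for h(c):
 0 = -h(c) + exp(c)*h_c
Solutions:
 h(c) = C1*exp(-exp(-c))


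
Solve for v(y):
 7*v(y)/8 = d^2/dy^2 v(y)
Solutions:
 v(y) = C1*exp(-sqrt(14)*y/4) + C2*exp(sqrt(14)*y/4)


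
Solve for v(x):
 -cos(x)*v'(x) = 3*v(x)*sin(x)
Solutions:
 v(x) = C1*cos(x)^3


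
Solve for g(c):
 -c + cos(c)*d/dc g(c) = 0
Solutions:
 g(c) = C1 + Integral(c/cos(c), c)


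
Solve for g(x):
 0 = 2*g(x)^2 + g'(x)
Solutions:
 g(x) = 1/(C1 + 2*x)


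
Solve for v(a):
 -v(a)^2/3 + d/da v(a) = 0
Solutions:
 v(a) = -3/(C1 + a)


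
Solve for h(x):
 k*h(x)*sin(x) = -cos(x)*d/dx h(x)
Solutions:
 h(x) = C1*exp(k*log(cos(x)))


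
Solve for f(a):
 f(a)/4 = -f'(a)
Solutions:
 f(a) = C1*exp(-a/4)


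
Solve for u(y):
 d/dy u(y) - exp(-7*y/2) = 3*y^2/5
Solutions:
 u(y) = C1 + y^3/5 - 2*exp(-7*y/2)/7


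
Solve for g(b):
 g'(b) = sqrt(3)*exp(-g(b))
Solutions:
 g(b) = log(C1 + sqrt(3)*b)


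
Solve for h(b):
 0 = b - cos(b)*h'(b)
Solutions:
 h(b) = C1 + Integral(b/cos(b), b)


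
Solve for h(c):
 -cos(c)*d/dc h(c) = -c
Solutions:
 h(c) = C1 + Integral(c/cos(c), c)


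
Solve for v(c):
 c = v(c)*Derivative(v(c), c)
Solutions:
 v(c) = -sqrt(C1 + c^2)
 v(c) = sqrt(C1 + c^2)


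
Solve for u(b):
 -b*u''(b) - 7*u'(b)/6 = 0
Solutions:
 u(b) = C1 + C2/b^(1/6)


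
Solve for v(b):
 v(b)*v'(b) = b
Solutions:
 v(b) = -sqrt(C1 + b^2)
 v(b) = sqrt(C1 + b^2)


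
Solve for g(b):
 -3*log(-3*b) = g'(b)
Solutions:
 g(b) = C1 - 3*b*log(-b) + 3*b*(1 - log(3))


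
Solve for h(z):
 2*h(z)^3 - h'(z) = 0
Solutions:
 h(z) = -sqrt(2)*sqrt(-1/(C1 + 2*z))/2
 h(z) = sqrt(2)*sqrt(-1/(C1 + 2*z))/2


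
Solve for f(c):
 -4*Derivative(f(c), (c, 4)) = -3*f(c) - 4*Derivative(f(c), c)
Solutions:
 f(c) = (C1/sqrt(exp(c*sqrt(-2^(2/3)*(1 + sqrt(5))^(1/3)/2 + 2^(1/3)/(1 + sqrt(5))^(1/3) + 2^(5/6)/sqrt(-1/(1 + sqrt(5))^(1/3) + 2^(1/3)*(1 + sqrt(5))^(1/3)/2)))) + C2*sqrt(exp(c*sqrt(-2^(2/3)*(1 + sqrt(5))^(1/3)/2 + 2^(1/3)/(1 + sqrt(5))^(1/3) + 2^(5/6)/sqrt(-1/(1 + sqrt(5))^(1/3) + 2^(1/3)*(1 + sqrt(5))^(1/3)/2)))))*exp(2^(1/6)*c*sqrt(-1/(1 + sqrt(5))^(1/3) + 2^(1/3)*(1 + sqrt(5))^(1/3)/2)/2) + (C3*sin(c*sqrt(-2^(1/3)/(1 + sqrt(5))^(1/3) + 2^(2/3)*(1 + sqrt(5))^(1/3)/2 + 2^(5/6)/sqrt(-1/(1 + sqrt(5))^(1/3) + 2^(1/3)*(1 + sqrt(5))^(1/3)/2))/2) + C4*cos(c*sqrt(-2^(1/3)/(1 + sqrt(5))^(1/3) + 2^(2/3)*(1 + sqrt(5))^(1/3)/2 + 2^(5/6)/sqrt(-1/(1 + sqrt(5))^(1/3) + 2^(1/3)*(1 + sqrt(5))^(1/3)/2))/2))*exp(-2^(1/6)*c*sqrt(-1/(1 + sqrt(5))^(1/3) + 2^(1/3)*(1 + sqrt(5))^(1/3)/2)/2)


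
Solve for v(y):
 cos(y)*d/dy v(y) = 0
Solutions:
 v(y) = C1


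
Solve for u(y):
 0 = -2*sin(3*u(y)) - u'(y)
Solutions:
 u(y) = -acos((-C1 - exp(12*y))/(C1 - exp(12*y)))/3 + 2*pi/3
 u(y) = acos((-C1 - exp(12*y))/(C1 - exp(12*y)))/3


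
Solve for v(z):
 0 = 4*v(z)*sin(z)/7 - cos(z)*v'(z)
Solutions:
 v(z) = C1/cos(z)^(4/7)


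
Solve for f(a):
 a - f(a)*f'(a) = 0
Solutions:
 f(a) = -sqrt(C1 + a^2)
 f(a) = sqrt(C1 + a^2)


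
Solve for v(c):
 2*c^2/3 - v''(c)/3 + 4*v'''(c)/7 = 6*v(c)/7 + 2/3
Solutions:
 v(c) = C1*exp(c*(-(108*sqrt(107034) + 35335)^(1/3) - 49/(108*sqrt(107034) + 35335)^(1/3) + 14)/72)*sin(sqrt(3)*c*(-(108*sqrt(107034) + 35335)^(1/3) + 49/(108*sqrt(107034) + 35335)^(1/3))/72) + C2*exp(c*(-(108*sqrt(107034) + 35335)^(1/3) - 49/(108*sqrt(107034) + 35335)^(1/3) + 14)/72)*cos(sqrt(3)*c*(-(108*sqrt(107034) + 35335)^(1/3) + 49/(108*sqrt(107034) + 35335)^(1/3))/72) + C3*exp(c*(49/(108*sqrt(107034) + 35335)^(1/3) + 7 + (108*sqrt(107034) + 35335)^(1/3))/36) + 7*c^2/9 - 112/81


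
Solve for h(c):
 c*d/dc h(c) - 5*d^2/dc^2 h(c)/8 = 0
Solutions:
 h(c) = C1 + C2*erfi(2*sqrt(5)*c/5)


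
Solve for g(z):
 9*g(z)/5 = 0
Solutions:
 g(z) = 0


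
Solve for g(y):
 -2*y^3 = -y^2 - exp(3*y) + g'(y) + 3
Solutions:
 g(y) = C1 - y^4/2 + y^3/3 - 3*y + exp(3*y)/3


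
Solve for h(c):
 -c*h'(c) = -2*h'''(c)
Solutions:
 h(c) = C1 + Integral(C2*airyai(2^(2/3)*c/2) + C3*airybi(2^(2/3)*c/2), c)


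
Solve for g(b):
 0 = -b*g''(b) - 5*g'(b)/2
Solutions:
 g(b) = C1 + C2/b^(3/2)


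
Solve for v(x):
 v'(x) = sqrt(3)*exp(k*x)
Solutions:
 v(x) = C1 + sqrt(3)*exp(k*x)/k


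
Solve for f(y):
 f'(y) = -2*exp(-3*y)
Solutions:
 f(y) = C1 + 2*exp(-3*y)/3


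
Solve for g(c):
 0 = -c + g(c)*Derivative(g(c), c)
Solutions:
 g(c) = -sqrt(C1 + c^2)
 g(c) = sqrt(C1 + c^2)


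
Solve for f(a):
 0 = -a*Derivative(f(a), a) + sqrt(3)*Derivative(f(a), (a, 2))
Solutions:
 f(a) = C1 + C2*erfi(sqrt(2)*3^(3/4)*a/6)


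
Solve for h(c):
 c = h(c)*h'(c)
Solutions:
 h(c) = -sqrt(C1 + c^2)
 h(c) = sqrt(C1 + c^2)


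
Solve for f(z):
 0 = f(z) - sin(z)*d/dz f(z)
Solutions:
 f(z) = C1*sqrt(cos(z) - 1)/sqrt(cos(z) + 1)


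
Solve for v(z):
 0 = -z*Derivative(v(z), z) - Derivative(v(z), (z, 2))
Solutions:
 v(z) = C1 + C2*erf(sqrt(2)*z/2)


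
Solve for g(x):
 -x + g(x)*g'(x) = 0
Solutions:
 g(x) = -sqrt(C1 + x^2)
 g(x) = sqrt(C1 + x^2)


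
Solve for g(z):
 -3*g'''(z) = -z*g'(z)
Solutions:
 g(z) = C1 + Integral(C2*airyai(3^(2/3)*z/3) + C3*airybi(3^(2/3)*z/3), z)


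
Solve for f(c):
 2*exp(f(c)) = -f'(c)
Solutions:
 f(c) = log(1/(C1 + 2*c))


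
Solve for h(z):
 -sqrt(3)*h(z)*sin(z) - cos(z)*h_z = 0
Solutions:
 h(z) = C1*cos(z)^(sqrt(3))


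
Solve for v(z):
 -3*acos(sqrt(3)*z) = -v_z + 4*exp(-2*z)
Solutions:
 v(z) = C1 + 3*z*acos(sqrt(3)*z) - sqrt(3)*sqrt(1 - 3*z^2) - 2*exp(-2*z)


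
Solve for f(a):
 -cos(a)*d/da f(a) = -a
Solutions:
 f(a) = C1 + Integral(a/cos(a), a)


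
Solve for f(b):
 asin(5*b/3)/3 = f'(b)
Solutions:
 f(b) = C1 + b*asin(5*b/3)/3 + sqrt(9 - 25*b^2)/15


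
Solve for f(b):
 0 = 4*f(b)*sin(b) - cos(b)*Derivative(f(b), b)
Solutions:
 f(b) = C1/cos(b)^4


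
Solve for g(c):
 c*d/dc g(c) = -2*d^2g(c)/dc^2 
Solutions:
 g(c) = C1 + C2*erf(c/2)


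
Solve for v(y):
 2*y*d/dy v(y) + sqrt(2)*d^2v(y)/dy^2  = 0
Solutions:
 v(y) = C1 + C2*erf(2^(3/4)*y/2)


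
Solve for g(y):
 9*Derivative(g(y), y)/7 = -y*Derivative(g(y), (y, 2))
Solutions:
 g(y) = C1 + C2/y^(2/7)


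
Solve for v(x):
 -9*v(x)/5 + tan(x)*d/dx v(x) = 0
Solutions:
 v(x) = C1*sin(x)^(9/5)


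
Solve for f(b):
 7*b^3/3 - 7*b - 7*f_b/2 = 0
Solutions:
 f(b) = C1 + b^4/6 - b^2


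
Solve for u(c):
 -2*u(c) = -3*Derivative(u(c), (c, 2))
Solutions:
 u(c) = C1*exp(-sqrt(6)*c/3) + C2*exp(sqrt(6)*c/3)


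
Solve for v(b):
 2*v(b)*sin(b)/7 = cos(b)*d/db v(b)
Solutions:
 v(b) = C1/cos(b)^(2/7)


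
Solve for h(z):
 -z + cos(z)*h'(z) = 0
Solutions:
 h(z) = C1 + Integral(z/cos(z), z)


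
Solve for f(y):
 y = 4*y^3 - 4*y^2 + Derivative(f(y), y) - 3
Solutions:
 f(y) = C1 - y^4 + 4*y^3/3 + y^2/2 + 3*y


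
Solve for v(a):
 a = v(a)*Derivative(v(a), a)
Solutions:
 v(a) = -sqrt(C1 + a^2)
 v(a) = sqrt(C1 + a^2)


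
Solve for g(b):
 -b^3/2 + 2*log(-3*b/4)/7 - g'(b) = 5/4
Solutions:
 g(b) = C1 - b^4/8 + 2*b*log(-b)/7 + b*(-43 - 16*log(2) + 8*log(3))/28


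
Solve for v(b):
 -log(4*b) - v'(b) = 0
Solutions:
 v(b) = C1 - b*log(b) - b*log(4) + b


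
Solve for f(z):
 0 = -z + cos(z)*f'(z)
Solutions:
 f(z) = C1 + Integral(z/cos(z), z)


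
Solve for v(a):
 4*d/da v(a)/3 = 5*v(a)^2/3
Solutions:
 v(a) = -4/(C1 + 5*a)


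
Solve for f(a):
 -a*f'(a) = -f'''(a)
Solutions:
 f(a) = C1 + Integral(C2*airyai(a) + C3*airybi(a), a)


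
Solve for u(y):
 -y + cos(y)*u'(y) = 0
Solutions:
 u(y) = C1 + Integral(y/cos(y), y)


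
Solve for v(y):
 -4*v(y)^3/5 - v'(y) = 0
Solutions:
 v(y) = -sqrt(10)*sqrt(-1/(C1 - 4*y))/2
 v(y) = sqrt(10)*sqrt(-1/(C1 - 4*y))/2


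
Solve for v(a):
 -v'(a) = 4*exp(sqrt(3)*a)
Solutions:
 v(a) = C1 - 4*sqrt(3)*exp(sqrt(3)*a)/3


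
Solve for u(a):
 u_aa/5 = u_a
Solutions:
 u(a) = C1 + C2*exp(5*a)


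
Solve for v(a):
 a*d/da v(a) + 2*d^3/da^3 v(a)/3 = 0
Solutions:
 v(a) = C1 + Integral(C2*airyai(-2^(2/3)*3^(1/3)*a/2) + C3*airybi(-2^(2/3)*3^(1/3)*a/2), a)


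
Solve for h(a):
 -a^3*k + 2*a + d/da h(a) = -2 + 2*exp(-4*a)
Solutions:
 h(a) = C1 + a^4*k/4 - a^2 - 2*a - exp(-4*a)/2


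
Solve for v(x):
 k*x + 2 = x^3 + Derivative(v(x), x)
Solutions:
 v(x) = C1 + k*x^2/2 - x^4/4 + 2*x


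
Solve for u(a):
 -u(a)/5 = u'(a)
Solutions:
 u(a) = C1*exp(-a/5)


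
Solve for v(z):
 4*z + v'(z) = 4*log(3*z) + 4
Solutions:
 v(z) = C1 - 2*z^2 + 4*z*log(z) + z*log(81)


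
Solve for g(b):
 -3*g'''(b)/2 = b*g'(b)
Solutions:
 g(b) = C1 + Integral(C2*airyai(-2^(1/3)*3^(2/3)*b/3) + C3*airybi(-2^(1/3)*3^(2/3)*b/3), b)


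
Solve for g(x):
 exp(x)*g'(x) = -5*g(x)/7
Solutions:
 g(x) = C1*exp(5*exp(-x)/7)


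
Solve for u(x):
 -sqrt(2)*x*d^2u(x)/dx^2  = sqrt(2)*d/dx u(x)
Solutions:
 u(x) = C1 + C2*log(x)


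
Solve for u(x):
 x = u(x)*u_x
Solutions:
 u(x) = -sqrt(C1 + x^2)
 u(x) = sqrt(C1 + x^2)


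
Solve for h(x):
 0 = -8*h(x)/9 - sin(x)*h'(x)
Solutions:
 h(x) = C1*(cos(x) + 1)^(4/9)/(cos(x) - 1)^(4/9)


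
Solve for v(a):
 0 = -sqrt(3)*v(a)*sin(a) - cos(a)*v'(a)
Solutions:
 v(a) = C1*cos(a)^(sqrt(3))


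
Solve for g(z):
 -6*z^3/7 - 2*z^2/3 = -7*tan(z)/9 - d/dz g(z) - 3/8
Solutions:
 g(z) = C1 + 3*z^4/14 + 2*z^3/9 - 3*z/8 + 7*log(cos(z))/9


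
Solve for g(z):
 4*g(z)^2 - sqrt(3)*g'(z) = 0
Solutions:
 g(z) = -3/(C1 + 4*sqrt(3)*z)


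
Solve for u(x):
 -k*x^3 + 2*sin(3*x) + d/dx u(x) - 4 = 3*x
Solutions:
 u(x) = C1 + k*x^4/4 + 3*x^2/2 + 4*x + 2*cos(3*x)/3


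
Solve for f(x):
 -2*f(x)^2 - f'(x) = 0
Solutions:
 f(x) = 1/(C1 + 2*x)


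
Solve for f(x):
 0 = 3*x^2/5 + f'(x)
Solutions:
 f(x) = C1 - x^3/5


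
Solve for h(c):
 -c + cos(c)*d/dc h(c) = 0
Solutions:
 h(c) = C1 + Integral(c/cos(c), c)


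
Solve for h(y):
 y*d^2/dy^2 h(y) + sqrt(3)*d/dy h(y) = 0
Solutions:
 h(y) = C1 + C2*y^(1 - sqrt(3))


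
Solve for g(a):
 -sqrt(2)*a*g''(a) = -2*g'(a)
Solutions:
 g(a) = C1 + C2*a^(1 + sqrt(2))


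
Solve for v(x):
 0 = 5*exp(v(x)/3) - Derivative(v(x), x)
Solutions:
 v(x) = 3*log(-1/(C1 + 5*x)) + 3*log(3)


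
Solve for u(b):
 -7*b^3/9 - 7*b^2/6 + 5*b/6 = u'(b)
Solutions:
 u(b) = C1 - 7*b^4/36 - 7*b^3/18 + 5*b^2/12


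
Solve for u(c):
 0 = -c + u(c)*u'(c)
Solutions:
 u(c) = -sqrt(C1 + c^2)
 u(c) = sqrt(C1 + c^2)


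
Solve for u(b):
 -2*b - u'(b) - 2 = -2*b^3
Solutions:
 u(b) = C1 + b^4/2 - b^2 - 2*b


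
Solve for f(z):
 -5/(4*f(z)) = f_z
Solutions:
 f(z) = -sqrt(C1 - 10*z)/2
 f(z) = sqrt(C1 - 10*z)/2


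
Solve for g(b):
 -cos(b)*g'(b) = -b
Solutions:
 g(b) = C1 + Integral(b/cos(b), b)


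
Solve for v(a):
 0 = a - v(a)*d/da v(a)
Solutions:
 v(a) = -sqrt(C1 + a^2)
 v(a) = sqrt(C1 + a^2)


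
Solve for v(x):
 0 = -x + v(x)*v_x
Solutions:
 v(x) = -sqrt(C1 + x^2)
 v(x) = sqrt(C1 + x^2)


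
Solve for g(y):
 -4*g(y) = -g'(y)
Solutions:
 g(y) = C1*exp(4*y)


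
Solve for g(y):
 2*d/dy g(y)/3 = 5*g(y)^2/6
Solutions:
 g(y) = -4/(C1 + 5*y)


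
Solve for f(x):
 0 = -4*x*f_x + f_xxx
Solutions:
 f(x) = C1 + Integral(C2*airyai(2^(2/3)*x) + C3*airybi(2^(2/3)*x), x)


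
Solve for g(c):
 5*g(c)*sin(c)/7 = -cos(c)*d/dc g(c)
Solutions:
 g(c) = C1*cos(c)^(5/7)


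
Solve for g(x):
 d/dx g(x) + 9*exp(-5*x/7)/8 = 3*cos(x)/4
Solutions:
 g(x) = C1 + 3*sin(x)/4 + 63*exp(-5*x/7)/40


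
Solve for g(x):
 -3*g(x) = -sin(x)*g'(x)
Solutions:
 g(x) = C1*(cos(x) - 1)^(3/2)/(cos(x) + 1)^(3/2)


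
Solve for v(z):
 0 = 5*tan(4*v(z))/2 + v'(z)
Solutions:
 v(z) = -asin(C1*exp(-10*z))/4 + pi/4
 v(z) = asin(C1*exp(-10*z))/4


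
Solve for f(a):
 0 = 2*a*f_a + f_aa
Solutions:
 f(a) = C1 + C2*erf(a)


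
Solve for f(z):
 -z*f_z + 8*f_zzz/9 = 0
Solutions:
 f(z) = C1 + Integral(C2*airyai(3^(2/3)*z/2) + C3*airybi(3^(2/3)*z/2), z)


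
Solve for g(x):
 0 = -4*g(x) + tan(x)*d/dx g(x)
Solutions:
 g(x) = C1*sin(x)^4


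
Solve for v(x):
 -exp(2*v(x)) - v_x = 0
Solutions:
 v(x) = log(-sqrt(-1/(C1 - x))) - log(2)/2
 v(x) = log(-1/(C1 - x))/2 - log(2)/2


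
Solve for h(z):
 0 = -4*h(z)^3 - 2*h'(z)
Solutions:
 h(z) = -sqrt(2)*sqrt(-1/(C1 - 2*z))/2
 h(z) = sqrt(2)*sqrt(-1/(C1 - 2*z))/2


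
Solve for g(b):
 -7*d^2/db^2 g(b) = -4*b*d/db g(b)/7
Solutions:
 g(b) = C1 + C2*erfi(sqrt(2)*b/7)


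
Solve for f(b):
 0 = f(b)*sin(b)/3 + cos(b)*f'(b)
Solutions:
 f(b) = C1*cos(b)^(1/3)


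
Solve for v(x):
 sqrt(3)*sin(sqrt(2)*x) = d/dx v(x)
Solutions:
 v(x) = C1 - sqrt(6)*cos(sqrt(2)*x)/2


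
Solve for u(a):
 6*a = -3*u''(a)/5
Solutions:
 u(a) = C1 + C2*a - 5*a^3/3


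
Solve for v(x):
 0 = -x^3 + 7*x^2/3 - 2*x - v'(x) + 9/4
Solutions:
 v(x) = C1 - x^4/4 + 7*x^3/9 - x^2 + 9*x/4


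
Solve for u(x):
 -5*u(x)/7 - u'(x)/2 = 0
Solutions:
 u(x) = C1*exp(-10*x/7)


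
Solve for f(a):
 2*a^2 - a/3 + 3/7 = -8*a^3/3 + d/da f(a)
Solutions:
 f(a) = C1 + 2*a^4/3 + 2*a^3/3 - a^2/6 + 3*a/7


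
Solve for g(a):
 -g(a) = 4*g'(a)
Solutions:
 g(a) = C1*exp(-a/4)


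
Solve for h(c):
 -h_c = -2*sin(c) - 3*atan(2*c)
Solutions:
 h(c) = C1 + 3*c*atan(2*c) - 3*log(4*c^2 + 1)/4 - 2*cos(c)


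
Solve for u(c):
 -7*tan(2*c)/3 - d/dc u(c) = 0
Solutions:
 u(c) = C1 + 7*log(cos(2*c))/6


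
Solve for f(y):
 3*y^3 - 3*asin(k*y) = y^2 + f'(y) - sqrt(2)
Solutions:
 f(y) = C1 + 3*y^4/4 - y^3/3 + sqrt(2)*y - 3*Piecewise((y*asin(k*y) + sqrt(-k^2*y^2 + 1)/k, Ne(k, 0)), (0, True))


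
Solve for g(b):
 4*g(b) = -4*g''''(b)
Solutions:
 g(b) = (C1*sin(sqrt(2)*b/2) + C2*cos(sqrt(2)*b/2))*exp(-sqrt(2)*b/2) + (C3*sin(sqrt(2)*b/2) + C4*cos(sqrt(2)*b/2))*exp(sqrt(2)*b/2)


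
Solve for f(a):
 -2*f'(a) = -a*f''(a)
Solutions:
 f(a) = C1 + C2*a^3


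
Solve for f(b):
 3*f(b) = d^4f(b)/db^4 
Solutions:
 f(b) = C1*exp(-3^(1/4)*b) + C2*exp(3^(1/4)*b) + C3*sin(3^(1/4)*b) + C4*cos(3^(1/4)*b)


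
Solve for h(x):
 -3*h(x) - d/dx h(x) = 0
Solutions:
 h(x) = C1*exp(-3*x)


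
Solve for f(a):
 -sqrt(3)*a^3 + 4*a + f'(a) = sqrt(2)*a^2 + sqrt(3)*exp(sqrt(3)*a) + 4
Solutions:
 f(a) = C1 + sqrt(3)*a^4/4 + sqrt(2)*a^3/3 - 2*a^2 + 4*a + exp(sqrt(3)*a)


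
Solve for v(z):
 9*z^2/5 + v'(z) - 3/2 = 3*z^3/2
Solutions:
 v(z) = C1 + 3*z^4/8 - 3*z^3/5 + 3*z/2


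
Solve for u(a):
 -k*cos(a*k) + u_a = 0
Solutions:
 u(a) = C1 + sin(a*k)


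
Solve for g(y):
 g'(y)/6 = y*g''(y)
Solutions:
 g(y) = C1 + C2*y^(7/6)


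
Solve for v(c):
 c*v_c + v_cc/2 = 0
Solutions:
 v(c) = C1 + C2*erf(c)


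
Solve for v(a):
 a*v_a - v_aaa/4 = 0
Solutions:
 v(a) = C1 + Integral(C2*airyai(2^(2/3)*a) + C3*airybi(2^(2/3)*a), a)


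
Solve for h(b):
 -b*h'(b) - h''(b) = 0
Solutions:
 h(b) = C1 + C2*erf(sqrt(2)*b/2)


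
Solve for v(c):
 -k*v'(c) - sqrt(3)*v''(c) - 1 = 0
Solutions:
 v(c) = C1 + C2*exp(-sqrt(3)*c*k/3) - c/k


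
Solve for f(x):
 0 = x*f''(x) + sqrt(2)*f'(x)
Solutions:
 f(x) = C1 + C2*x^(1 - sqrt(2))


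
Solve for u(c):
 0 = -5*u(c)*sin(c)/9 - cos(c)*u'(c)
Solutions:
 u(c) = C1*cos(c)^(5/9)


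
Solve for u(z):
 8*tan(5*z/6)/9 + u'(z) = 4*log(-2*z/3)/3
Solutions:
 u(z) = C1 + 4*z*log(-z)/3 - 4*z*log(3)/3 - 4*z/3 + 4*z*log(2)/3 + 16*log(cos(5*z/6))/15


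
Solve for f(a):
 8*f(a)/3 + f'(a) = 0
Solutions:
 f(a) = C1*exp(-8*a/3)


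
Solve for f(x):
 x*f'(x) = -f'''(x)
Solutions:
 f(x) = C1 + Integral(C2*airyai(-x) + C3*airybi(-x), x)


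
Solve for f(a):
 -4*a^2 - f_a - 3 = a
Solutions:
 f(a) = C1 - 4*a^3/3 - a^2/2 - 3*a


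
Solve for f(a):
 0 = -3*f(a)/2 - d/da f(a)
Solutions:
 f(a) = C1*exp(-3*a/2)


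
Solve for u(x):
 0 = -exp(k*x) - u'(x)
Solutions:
 u(x) = C1 - exp(k*x)/k


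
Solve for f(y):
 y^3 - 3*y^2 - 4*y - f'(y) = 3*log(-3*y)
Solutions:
 f(y) = C1 + y^4/4 - y^3 - 2*y^2 - 3*y*log(-y) + 3*y*(1 - log(3))


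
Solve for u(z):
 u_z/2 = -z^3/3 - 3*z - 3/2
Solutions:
 u(z) = C1 - z^4/6 - 3*z^2 - 3*z


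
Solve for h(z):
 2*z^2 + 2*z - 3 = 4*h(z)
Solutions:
 h(z) = z^2/2 + z/2 - 3/4


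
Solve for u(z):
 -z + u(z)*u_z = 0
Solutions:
 u(z) = -sqrt(C1 + z^2)
 u(z) = sqrt(C1 + z^2)


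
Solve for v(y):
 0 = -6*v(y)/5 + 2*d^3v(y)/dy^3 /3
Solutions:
 v(y) = C3*exp(15^(2/3)*y/5) + (C1*sin(3*3^(1/6)*5^(2/3)*y/10) + C2*cos(3*3^(1/6)*5^(2/3)*y/10))*exp(-15^(2/3)*y/10)


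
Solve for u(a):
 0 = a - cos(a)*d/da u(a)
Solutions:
 u(a) = C1 + Integral(a/cos(a), a)


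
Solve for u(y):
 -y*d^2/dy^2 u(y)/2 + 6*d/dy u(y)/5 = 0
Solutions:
 u(y) = C1 + C2*y^(17/5)


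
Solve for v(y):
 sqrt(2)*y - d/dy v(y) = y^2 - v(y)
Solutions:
 v(y) = C1*exp(y) + y^2 - sqrt(2)*y + 2*y - sqrt(2) + 2


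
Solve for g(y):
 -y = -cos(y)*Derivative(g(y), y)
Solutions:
 g(y) = C1 + Integral(y/cos(y), y)


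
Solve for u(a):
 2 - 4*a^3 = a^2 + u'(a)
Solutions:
 u(a) = C1 - a^4 - a^3/3 + 2*a


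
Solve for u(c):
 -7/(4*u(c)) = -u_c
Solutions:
 u(c) = -sqrt(C1 + 14*c)/2
 u(c) = sqrt(C1 + 14*c)/2


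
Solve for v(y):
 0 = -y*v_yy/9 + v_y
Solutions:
 v(y) = C1 + C2*y^10


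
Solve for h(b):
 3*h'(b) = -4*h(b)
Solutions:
 h(b) = C1*exp(-4*b/3)


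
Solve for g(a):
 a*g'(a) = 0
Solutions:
 g(a) = C1


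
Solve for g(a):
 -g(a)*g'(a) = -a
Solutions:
 g(a) = -sqrt(C1 + a^2)
 g(a) = sqrt(C1 + a^2)


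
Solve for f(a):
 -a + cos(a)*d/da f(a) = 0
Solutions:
 f(a) = C1 + Integral(a/cos(a), a)


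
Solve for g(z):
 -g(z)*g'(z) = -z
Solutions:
 g(z) = -sqrt(C1 + z^2)
 g(z) = sqrt(C1 + z^2)


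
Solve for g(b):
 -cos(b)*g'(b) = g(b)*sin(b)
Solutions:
 g(b) = C1*cos(b)


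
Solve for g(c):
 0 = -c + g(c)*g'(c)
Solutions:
 g(c) = -sqrt(C1 + c^2)
 g(c) = sqrt(C1 + c^2)


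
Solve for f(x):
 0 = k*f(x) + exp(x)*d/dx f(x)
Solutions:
 f(x) = C1*exp(k*exp(-x))


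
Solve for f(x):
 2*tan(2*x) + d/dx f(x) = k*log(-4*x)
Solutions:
 f(x) = C1 + k*x*(log(-x) - 1) + 2*k*x*log(2) + log(cos(2*x))


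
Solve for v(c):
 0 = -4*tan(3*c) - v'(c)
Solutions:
 v(c) = C1 + 4*log(cos(3*c))/3


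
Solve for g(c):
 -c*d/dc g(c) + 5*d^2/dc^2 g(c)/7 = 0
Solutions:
 g(c) = C1 + C2*erfi(sqrt(70)*c/10)


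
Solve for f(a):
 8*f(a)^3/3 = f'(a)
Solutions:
 f(a) = -sqrt(6)*sqrt(-1/(C1 + 8*a))/2
 f(a) = sqrt(6)*sqrt(-1/(C1 + 8*a))/2


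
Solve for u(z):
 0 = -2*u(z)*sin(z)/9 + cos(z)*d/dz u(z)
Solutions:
 u(z) = C1/cos(z)^(2/9)


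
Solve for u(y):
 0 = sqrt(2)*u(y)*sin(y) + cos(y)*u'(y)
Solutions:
 u(y) = C1*cos(y)^(sqrt(2))


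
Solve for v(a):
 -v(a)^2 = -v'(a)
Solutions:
 v(a) = -1/(C1 + a)


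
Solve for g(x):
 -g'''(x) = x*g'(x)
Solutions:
 g(x) = C1 + Integral(C2*airyai(-x) + C3*airybi(-x), x)


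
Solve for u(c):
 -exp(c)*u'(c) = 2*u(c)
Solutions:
 u(c) = C1*exp(2*exp(-c))


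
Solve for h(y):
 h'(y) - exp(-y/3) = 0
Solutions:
 h(y) = C1 - 3*exp(-y/3)


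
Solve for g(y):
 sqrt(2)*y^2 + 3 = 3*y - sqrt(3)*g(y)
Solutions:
 g(y) = -sqrt(6)*y^2/3 + sqrt(3)*y - sqrt(3)


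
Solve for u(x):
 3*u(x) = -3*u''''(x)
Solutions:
 u(x) = (C1*sin(sqrt(2)*x/2) + C2*cos(sqrt(2)*x/2))*exp(-sqrt(2)*x/2) + (C3*sin(sqrt(2)*x/2) + C4*cos(sqrt(2)*x/2))*exp(sqrt(2)*x/2)


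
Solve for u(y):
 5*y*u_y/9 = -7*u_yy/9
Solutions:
 u(y) = C1 + C2*erf(sqrt(70)*y/14)


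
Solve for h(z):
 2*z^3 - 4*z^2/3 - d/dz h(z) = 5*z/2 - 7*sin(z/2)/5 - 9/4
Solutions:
 h(z) = C1 + z^4/2 - 4*z^3/9 - 5*z^2/4 + 9*z/4 - 14*cos(z/2)/5


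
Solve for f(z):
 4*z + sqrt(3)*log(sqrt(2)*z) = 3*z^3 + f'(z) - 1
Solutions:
 f(z) = C1 - 3*z^4/4 + 2*z^2 + sqrt(3)*z*log(z) - sqrt(3)*z + sqrt(3)*z*log(2)/2 + z


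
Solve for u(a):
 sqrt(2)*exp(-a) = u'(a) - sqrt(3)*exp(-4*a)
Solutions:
 u(a) = C1 - sqrt(2)*exp(-a) - sqrt(3)*exp(-4*a)/4


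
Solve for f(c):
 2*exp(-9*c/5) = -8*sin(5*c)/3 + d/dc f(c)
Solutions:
 f(c) = C1 - 8*cos(5*c)/15 - 10*exp(-9*c/5)/9


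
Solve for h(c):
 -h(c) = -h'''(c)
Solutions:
 h(c) = C3*exp(c) + (C1*sin(sqrt(3)*c/2) + C2*cos(sqrt(3)*c/2))*exp(-c/2)


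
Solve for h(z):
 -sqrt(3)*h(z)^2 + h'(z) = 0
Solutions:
 h(z) = -1/(C1 + sqrt(3)*z)


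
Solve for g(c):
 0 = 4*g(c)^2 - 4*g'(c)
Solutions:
 g(c) = -1/(C1 + c)


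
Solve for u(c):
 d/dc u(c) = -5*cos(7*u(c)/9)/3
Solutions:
 5*c/3 - 9*log(sin(7*u(c)/9) - 1)/14 + 9*log(sin(7*u(c)/9) + 1)/14 = C1


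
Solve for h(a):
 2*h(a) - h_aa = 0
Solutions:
 h(a) = C1*exp(-sqrt(2)*a) + C2*exp(sqrt(2)*a)


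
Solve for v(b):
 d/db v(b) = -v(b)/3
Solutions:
 v(b) = C1*exp(-b/3)


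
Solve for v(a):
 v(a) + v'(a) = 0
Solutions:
 v(a) = C1*exp(-a)


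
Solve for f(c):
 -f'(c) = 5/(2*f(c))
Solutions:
 f(c) = -sqrt(C1 - 5*c)
 f(c) = sqrt(C1 - 5*c)


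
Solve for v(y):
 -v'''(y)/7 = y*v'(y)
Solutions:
 v(y) = C1 + Integral(C2*airyai(-7^(1/3)*y) + C3*airybi(-7^(1/3)*y), y)


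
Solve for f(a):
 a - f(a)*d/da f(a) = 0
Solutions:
 f(a) = -sqrt(C1 + a^2)
 f(a) = sqrt(C1 + a^2)


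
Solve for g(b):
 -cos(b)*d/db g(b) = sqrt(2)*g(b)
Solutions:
 g(b) = C1*(sin(b) - 1)^(sqrt(2)/2)/(sin(b) + 1)^(sqrt(2)/2)


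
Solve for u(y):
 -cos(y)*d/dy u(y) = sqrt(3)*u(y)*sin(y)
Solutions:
 u(y) = C1*cos(y)^(sqrt(3))


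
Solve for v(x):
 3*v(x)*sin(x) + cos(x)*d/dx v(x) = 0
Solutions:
 v(x) = C1*cos(x)^3


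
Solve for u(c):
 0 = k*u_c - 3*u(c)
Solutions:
 u(c) = C1*exp(3*c/k)


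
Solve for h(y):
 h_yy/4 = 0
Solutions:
 h(y) = C1 + C2*y


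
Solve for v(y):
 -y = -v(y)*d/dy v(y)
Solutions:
 v(y) = -sqrt(C1 + y^2)
 v(y) = sqrt(C1 + y^2)


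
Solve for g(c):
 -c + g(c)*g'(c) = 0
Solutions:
 g(c) = -sqrt(C1 + c^2)
 g(c) = sqrt(C1 + c^2)


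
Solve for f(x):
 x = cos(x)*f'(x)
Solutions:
 f(x) = C1 + Integral(x/cos(x), x)


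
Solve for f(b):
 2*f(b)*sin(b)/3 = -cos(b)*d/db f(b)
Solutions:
 f(b) = C1*cos(b)^(2/3)


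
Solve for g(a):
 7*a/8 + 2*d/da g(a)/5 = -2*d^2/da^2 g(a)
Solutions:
 g(a) = C1 + C2*exp(-a/5) - 35*a^2/32 + 175*a/16


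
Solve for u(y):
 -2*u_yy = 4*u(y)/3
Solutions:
 u(y) = C1*sin(sqrt(6)*y/3) + C2*cos(sqrt(6)*y/3)


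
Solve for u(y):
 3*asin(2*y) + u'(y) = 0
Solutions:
 u(y) = C1 - 3*y*asin(2*y) - 3*sqrt(1 - 4*y^2)/2


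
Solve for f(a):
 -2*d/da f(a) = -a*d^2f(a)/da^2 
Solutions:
 f(a) = C1 + C2*a^3


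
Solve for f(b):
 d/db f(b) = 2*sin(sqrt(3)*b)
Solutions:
 f(b) = C1 - 2*sqrt(3)*cos(sqrt(3)*b)/3


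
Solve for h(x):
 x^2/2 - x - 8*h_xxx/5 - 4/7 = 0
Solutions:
 h(x) = C1 + C2*x + C3*x^2 + x^5/192 - 5*x^4/192 - 5*x^3/84


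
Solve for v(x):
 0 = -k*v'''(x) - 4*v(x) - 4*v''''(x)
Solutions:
 v(x) = C1*exp(x*(-3*k - sqrt(3)*sqrt(3*k^2 + 16*6^(1/3)*(9*k^2 + sqrt(3)*sqrt(27*k^4 - 65536))^(1/3) + 512*6^(2/3)/(9*k^2 + sqrt(3)*sqrt(27*k^4 - 65536))^(1/3)) + sqrt(6)*sqrt(3*sqrt(3)*k^3/sqrt(3*k^2 + 16*6^(1/3)*(9*k^2 + sqrt(3)*sqrt(27*k^4 - 65536))^(1/3) + 512*6^(2/3)/(9*k^2 + sqrt(3)*sqrt(27*k^4 - 65536))^(1/3)) + 3*k^2 - 8*6^(1/3)*(9*k^2 + sqrt(3)*sqrt(27*k^4 - 65536))^(1/3) - 256*6^(2/3)/(9*k^2 + sqrt(3)*sqrt(27*k^4 - 65536))^(1/3)))/48) + C2*exp(x*(-3*k + sqrt(3)*sqrt(3*k^2 + 16*6^(1/3)*(9*k^2 + sqrt(3)*sqrt(27*k^4 - 65536))^(1/3) + 512*6^(2/3)/(9*k^2 + sqrt(3)*sqrt(27*k^4 - 65536))^(1/3)) - sqrt(6)*sqrt(-3*sqrt(3)*k^3/sqrt(3*k^2 + 16*6^(1/3)*(9*k^2 + sqrt(3)*sqrt(27*k^4 - 65536))^(1/3) + 512*6^(2/3)/(9*k^2 + sqrt(3)*sqrt(27*k^4 - 65536))^(1/3)) + 3*k^2 - 8*6^(1/3)*(9*k^2 + sqrt(3)*sqrt(27*k^4 - 65536))^(1/3) - 256*6^(2/3)/(9*k^2 + sqrt(3)*sqrt(27*k^4 - 65536))^(1/3)))/48) + C3*exp(x*(-3*k + sqrt(3)*sqrt(3*k^2 + 16*6^(1/3)*(9*k^2 + sqrt(3)*sqrt(27*k^4 - 65536))^(1/3) + 512*6^(2/3)/(9*k^2 + sqrt(3)*sqrt(27*k^4 - 65536))^(1/3)) + sqrt(6)*sqrt(-3*sqrt(3)*k^3/sqrt(3*k^2 + 16*6^(1/3)*(9*k^2 + sqrt(3)*sqrt(27*k^4 - 65536))^(1/3) + 512*6^(2/3)/(9*k^2 + sqrt(3)*sqrt(27*k^4 - 65536))^(1/3)) + 3*k^2 - 8*6^(1/3)*(9*k^2 + sqrt(3)*sqrt(27*k^4 - 65536))^(1/3) - 256*6^(2/3)/(9*k^2 + sqrt(3)*sqrt(27*k^4 - 65536))^(1/3)))/48) + C4*exp(-x*(3*k + sqrt(3)*sqrt(3*k^2 + 16*6^(1/3)*(9*k^2 + sqrt(3)*sqrt(27*k^4 - 65536))^(1/3) + 512*6^(2/3)/(9*k^2 + sqrt(3)*sqrt(27*k^4 - 65536))^(1/3)) + sqrt(6)*sqrt(3*sqrt(3)*k^3/sqrt(3*k^2 + 16*6^(1/3)*(9*k^2 + sqrt(3)*sqrt(27*k^4 - 65536))^(1/3) + 512*6^(2/3)/(9*k^2 + sqrt(3)*sqrt(27*k^4 - 65536))^(1/3)) + 3*k^2 - 8*6^(1/3)*(9*k^2 + sqrt(3)*sqrt(27*k^4 - 65536))^(1/3) - 256*6^(2/3)/(9*k^2 + sqrt(3)*sqrt(27*k^4 - 65536))^(1/3)))/48)


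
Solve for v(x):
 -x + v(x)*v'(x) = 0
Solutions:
 v(x) = -sqrt(C1 + x^2)
 v(x) = sqrt(C1 + x^2)


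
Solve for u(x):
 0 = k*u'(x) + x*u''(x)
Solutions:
 u(x) = C1 + x^(1 - re(k))*(C2*sin(log(x)*Abs(im(k))) + C3*cos(log(x)*im(k)))


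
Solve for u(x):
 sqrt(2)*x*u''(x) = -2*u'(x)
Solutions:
 u(x) = C1 + C2*x^(1 - sqrt(2))


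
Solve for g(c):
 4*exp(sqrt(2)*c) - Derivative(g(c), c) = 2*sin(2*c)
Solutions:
 g(c) = C1 + 2*sqrt(2)*exp(sqrt(2)*c) + cos(2*c)


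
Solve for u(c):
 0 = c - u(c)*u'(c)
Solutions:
 u(c) = -sqrt(C1 + c^2)
 u(c) = sqrt(C1 + c^2)


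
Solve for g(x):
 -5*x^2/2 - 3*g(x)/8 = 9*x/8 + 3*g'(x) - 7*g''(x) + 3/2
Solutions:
 g(x) = C1*exp(x*(6 - sqrt(78))/28) + C2*exp(x*(6 + sqrt(78))/28) - 20*x^2/3 + 311*x/3 - 9740/9


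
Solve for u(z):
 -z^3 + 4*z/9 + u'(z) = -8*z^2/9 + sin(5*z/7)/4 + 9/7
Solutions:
 u(z) = C1 + z^4/4 - 8*z^3/27 - 2*z^2/9 + 9*z/7 - 7*cos(5*z/7)/20


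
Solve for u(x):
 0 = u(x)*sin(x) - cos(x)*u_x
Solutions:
 u(x) = C1/cos(x)


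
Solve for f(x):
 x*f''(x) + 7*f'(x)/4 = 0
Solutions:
 f(x) = C1 + C2/x^(3/4)


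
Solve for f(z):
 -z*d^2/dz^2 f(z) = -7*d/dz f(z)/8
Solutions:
 f(z) = C1 + C2*z^(15/8)


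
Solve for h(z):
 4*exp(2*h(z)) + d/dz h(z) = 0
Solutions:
 h(z) = log(-sqrt(-1/(C1 - 4*z))) - log(2)/2
 h(z) = log(-1/(C1 - 4*z))/2 - log(2)/2


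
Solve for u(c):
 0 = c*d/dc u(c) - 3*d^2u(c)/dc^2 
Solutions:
 u(c) = C1 + C2*erfi(sqrt(6)*c/6)
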